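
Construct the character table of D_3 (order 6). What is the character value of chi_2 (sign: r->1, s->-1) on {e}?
Conjugacy classes: {e} of size 1, {r^1, r^2} of size 2, {s, sr, ..., sr^2} of size 3.
Character table:
  irrep \ class              {e} (size 1)  {r^1, r^2} (size 2)  {s, sr, ..., sr^2} (size 3)
  chi_1 (triv)               1             1                    1                          
  chi_2 (sign: r->1, s->-1)  1             1                    -1                         
  chi_3 (2d, j=1)            2             -1                   0                          

Spot check: chi_2 (sign: r->1, s->-1) on {e} = 1.

Solution. D_3 has order 2*3 = 6 with 3 conjugacy classes, hence 3 irreducibles. Sum of squared dims 1 + 1 + 4 = 6 = |G|. Linear characters come from the abelianisation; the 2-dimensional irreps have character r^k -> 2*cos(2*pi*j*k/3), reflections -> 0.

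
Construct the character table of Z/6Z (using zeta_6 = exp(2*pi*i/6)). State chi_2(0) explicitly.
Character table of Z/6Z (irreps indexed chi_0,...,chi_5 with chi_k(m) = zeta_6^(k*m), zeta_6 = exp(2*pi*i/6)):
  irrep \ class  {0} (size 1)  {1} (size 1)    {2} (size 1)    {3} (size 1)  {4} (size 1)    {5} (size 1)  
  chi_0          1             1               1               1             1               1             
  chi_1          1             exp(I*pi/3)     exp(2*I*pi/3)   -1            exp(-2*I*pi/3)  exp(-I*pi/3)  
  chi_2          1             exp(2*I*pi/3)   exp(-2*I*pi/3)  1             exp(2*I*pi/3)   exp(-2*I*pi/3)
  chi_3          1             -1              1               -1            1               -1            
  chi_4          1             exp(-2*I*pi/3)  exp(2*I*pi/3)   1             exp(-2*I*pi/3)  exp(2*I*pi/3) 
  chi_5          1             exp(-I*pi/3)    exp(-2*I*pi/3)  -1            exp(2*I*pi/3)   exp(I*pi/3)   

Spot check: chi_2(0) = zeta_6^(2*0) = zeta_6^0 = 1.

Justification: Z/6Z is abelian, so all 6 irreducible complex representations are 1-dimensional. They are given by chi_k(m) = zeta_6^(k*m) for k = 0,...,5. Row orthogonality: sum_m chi_k(m) conj(chi_l(m)) = 6 * [k = l].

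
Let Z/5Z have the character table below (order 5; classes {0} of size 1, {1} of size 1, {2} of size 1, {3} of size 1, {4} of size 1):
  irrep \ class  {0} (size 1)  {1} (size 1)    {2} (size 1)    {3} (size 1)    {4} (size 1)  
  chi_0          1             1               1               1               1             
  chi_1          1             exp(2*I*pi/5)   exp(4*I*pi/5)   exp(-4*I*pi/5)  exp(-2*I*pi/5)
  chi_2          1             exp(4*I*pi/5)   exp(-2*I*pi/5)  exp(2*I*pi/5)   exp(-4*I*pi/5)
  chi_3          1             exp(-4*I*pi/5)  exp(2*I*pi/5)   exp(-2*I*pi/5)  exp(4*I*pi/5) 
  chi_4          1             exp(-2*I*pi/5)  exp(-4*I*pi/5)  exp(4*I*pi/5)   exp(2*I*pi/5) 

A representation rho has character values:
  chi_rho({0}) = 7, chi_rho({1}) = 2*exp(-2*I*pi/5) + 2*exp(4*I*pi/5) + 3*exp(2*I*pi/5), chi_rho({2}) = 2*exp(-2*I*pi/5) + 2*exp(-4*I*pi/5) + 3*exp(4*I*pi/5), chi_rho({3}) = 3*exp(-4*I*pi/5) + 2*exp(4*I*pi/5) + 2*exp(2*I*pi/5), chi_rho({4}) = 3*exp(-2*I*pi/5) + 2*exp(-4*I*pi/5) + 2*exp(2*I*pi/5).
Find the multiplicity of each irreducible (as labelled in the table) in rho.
Multiplicities: chi_0: 0, chi_1: 3, chi_2: 2, chi_3: 0, chi_4: 2.

Justification: Use <chi_rho, chi> = (1/|G|) sum_C |C| * chi_rho(C) * conj(chi(C)) with |G| = 5 for each irreducible chi in the table:
  <chi_rho, chi_0> = (1/5)[1*(7)*conj(1) + 1*(2*exp(-2*I*pi/5) + 2*exp(4*I*pi/5) + 3*exp(2*I*pi/5))*conj(1) + 1*(2*exp(-2*I*pi/5) + 2*exp(-4*I*pi/5) + 3*exp(4*I*pi/5))*conj(1) + 1*(3*exp(-4*I*pi/5) + 2*exp(4*I*pi/5) + 2*exp(2*I*pi/5))*conj(1) + 1*(3*exp(-2*I*pi/5) + 2*exp(-4*I*pi/5) + 2*exp(2*I*pi/5))*conj(1)]
      = (1/5)[(7) + (2*exp(-2*I*pi/5) + 2*exp(4*I*pi/5) + 3*exp(2*I*pi/5)) + (2*exp(-2*I*pi/5) + 2*exp(-4*I*pi/5) + 3*exp(4*I*pi/5)) + (3*exp(-4*I*pi/5) + 2*exp(4*I*pi/5) + 2*exp(2*I*pi/5)) + (3*exp(-2*I*pi/5) + 2*exp(-4*I*pi/5) + 2*exp(2*I*pi/5))] = 0/5 = 0
  <chi_rho, chi_1> = (1/5)[1*(7)*conj(1) + 1*(2*exp(-2*I*pi/5) + 2*exp(4*I*pi/5) + 3*exp(2*I*pi/5))*conj(exp(2*I*pi/5)) + 1*(2*exp(-2*I*pi/5) + 2*exp(-4*I*pi/5) + 3*exp(4*I*pi/5))*conj(exp(4*I*pi/5)) + 1*(3*exp(-4*I*pi/5) + 2*exp(4*I*pi/5) + 2*exp(2*I*pi/5))*conj(exp(-4*I*pi/5)) + 1*(3*exp(-2*I*pi/5) + 2*exp(-4*I*pi/5) + 2*exp(2*I*pi/5))*conj(exp(-2*I*pi/5))]
      = (1/5)[(7) + (3 + 2*exp(-4*I*pi/5) + 2*exp(2*I*pi/5)) + (3 + 2*exp(4*I*pi/5) + 2*exp(2*I*pi/5)) + (3 + 2*exp(-2*I*pi/5) + 2*exp(-4*I*pi/5)) + (3 + 2*exp(-2*I*pi/5) + 2*exp(4*I*pi/5))] = 15/5 = 3
  <chi_rho, chi_2> = (1/5)[1*(7)*conj(1) + 1*(2*exp(-2*I*pi/5) + 2*exp(4*I*pi/5) + 3*exp(2*I*pi/5))*conj(exp(4*I*pi/5)) + 1*(2*exp(-2*I*pi/5) + 2*exp(-4*I*pi/5) + 3*exp(4*I*pi/5))*conj(exp(-2*I*pi/5)) + 1*(3*exp(-4*I*pi/5) + 2*exp(4*I*pi/5) + 2*exp(2*I*pi/5))*conj(exp(2*I*pi/5)) + 1*(3*exp(-2*I*pi/5) + 2*exp(-4*I*pi/5) + 2*exp(2*I*pi/5))*conj(exp(-4*I*pi/5))]
      = (1/5)[(7) + (2 + 3*exp(-2*I*pi/5) + 2*exp(4*I*pi/5)) + (2 + 2*exp(-2*I*pi/5) + 3*exp(-4*I*pi/5)) + (2 + 3*exp(4*I*pi/5) + 2*exp(2*I*pi/5)) + (2 + 2*exp(-4*I*pi/5) + 3*exp(2*I*pi/5))] = 10/5 = 2
  <chi_rho, chi_3> = (1/5)[1*(7)*conj(1) + 1*(2*exp(-2*I*pi/5) + 2*exp(4*I*pi/5) + 3*exp(2*I*pi/5))*conj(exp(-4*I*pi/5)) + 1*(2*exp(-2*I*pi/5) + 2*exp(-4*I*pi/5) + 3*exp(4*I*pi/5))*conj(exp(2*I*pi/5)) + 1*(3*exp(-4*I*pi/5) + 2*exp(4*I*pi/5) + 2*exp(2*I*pi/5))*conj(exp(-2*I*pi/5)) + 1*(3*exp(-2*I*pi/5) + 2*exp(-4*I*pi/5) + 2*exp(2*I*pi/5))*conj(exp(4*I*pi/5))]
      = (1/5)[(7) + (2*exp(-2*I*pi/5) + 3*exp(-4*I*pi/5) + 2*exp(2*I*pi/5)) + (2*exp(-4*I*pi/5) + 2*exp(4*I*pi/5) + 3*exp(2*I*pi/5)) + (3*exp(-2*I*pi/5) + 2*exp(-4*I*pi/5) + 2*exp(4*I*pi/5)) + (2*exp(-2*I*pi/5) + 3*exp(4*I*pi/5) + 2*exp(2*I*pi/5))] = 0/5 = 0
  <chi_rho, chi_4> = (1/5)[1*(7)*conj(1) + 1*(2*exp(-2*I*pi/5) + 2*exp(4*I*pi/5) + 3*exp(2*I*pi/5))*conj(exp(-2*I*pi/5)) + 1*(2*exp(-2*I*pi/5) + 2*exp(-4*I*pi/5) + 3*exp(4*I*pi/5))*conj(exp(-4*I*pi/5)) + 1*(3*exp(-4*I*pi/5) + 2*exp(4*I*pi/5) + 2*exp(2*I*pi/5))*conj(exp(4*I*pi/5)) + 1*(3*exp(-2*I*pi/5) + 2*exp(-4*I*pi/5) + 2*exp(2*I*pi/5))*conj(exp(2*I*pi/5))]
      = (1/5)[(7) + (2 + 2*exp(-4*I*pi/5) + 3*exp(4*I*pi/5)) + (2 + 3*exp(-2*I*pi/5) + 2*exp(2*I*pi/5)) + (2 + 2*exp(-2*I*pi/5) + 3*exp(2*I*pi/5)) + (2 + 3*exp(-4*I*pi/5) + 2*exp(4*I*pi/5))] = 10/5 = 2
(Exp terms are combined using exp(i*s)*conj(exp(i*t)) = exp(i*(s-t)), and sums of them are collapsed using the identity that for every m > 1 the m distinct m-th roots of unity sum to 0, e.g. 1 + exp(2*I*pi/3) + exp(-2*I*pi/3) = 0.)
Dimension check: dim(rho) = sum (mult * dim) = 0*1 + 3*1 + 2*1 + 0*1 + 2*1 = 7 = chi_rho(e) = 7.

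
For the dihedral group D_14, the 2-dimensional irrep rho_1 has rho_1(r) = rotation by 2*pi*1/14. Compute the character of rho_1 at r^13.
chi_{rho_1}(r^13) = 2*cos(2*pi*1*13/14) = 2*cos(pi/7)

Solution. rho_1(r^13) is rotation by angle 2*pi*1*13/14, whose trace is 2*cos(2*pi*1*13/14) = 2*cos(pi/7).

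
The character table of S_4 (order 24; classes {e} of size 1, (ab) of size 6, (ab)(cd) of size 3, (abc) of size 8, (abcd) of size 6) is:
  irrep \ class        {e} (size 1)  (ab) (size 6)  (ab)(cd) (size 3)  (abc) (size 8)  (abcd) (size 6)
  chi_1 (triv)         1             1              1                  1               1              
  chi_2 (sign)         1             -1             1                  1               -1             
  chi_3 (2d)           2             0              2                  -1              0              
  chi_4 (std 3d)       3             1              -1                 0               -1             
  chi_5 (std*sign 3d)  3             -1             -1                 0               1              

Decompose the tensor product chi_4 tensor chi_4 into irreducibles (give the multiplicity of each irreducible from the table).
chi_4 tensor chi_4 = chi_1 + chi_3 + chi_4 + chi_5 (all other irreducibles have multiplicity 0).

Why: The character of a tensor product is the pointwise product (chi_4 * chi_4)(C) = chi_4(C) * chi_4(C):
  {e}: (3)*(3), (ab): (1)*(1), (ab)(cd): (-1)*(-1), (abc): (0)*(0), (abcd): (-1)*(-1)
so (chi_4 * chi_4) takes values
  {e} -> 9, (ab) -> 1, (ab)(cd) -> 1, (abc) -> 0, (abcd) -> 1.
Now take the inner product of this character with each irreducible chi from the table, <chi_4*chi_4, chi> = (1/24) sum_C |C| (chi_4*chi_4)(C) conj(chi(C)):
  <chi_4*chi_4, chi_1> = (1/24)[1*(9)*conj(1) + 6*(1)*conj(1) + 3*(1)*conj(1) + 8*(0)*conj(1) + 6*(1)*conj(1)]
      = (1/24)[(9) + (6) + (3) + (0) + (6)] = 24/24 = 1
  <chi_4*chi_4, chi_2> = (1/24)[1*(9)*conj(1) + 6*(1)*conj(-1) + 3*(1)*conj(1) + 8*(0)*conj(1) + 6*(1)*conj(-1)]
      = (1/24)[(9) + (-6) + (3) + (0) + (-6)] = 0/24 = 0
  <chi_4*chi_4, chi_3> = (1/24)[1*(9)*conj(2) + 6*(1)*conj(0) + 3*(1)*conj(2) + 8*(0)*conj(-1) + 6*(1)*conj(0)]
      = (1/24)[(18) + (0) + (6) + (0) + (0)] = 24/24 = 1
  <chi_4*chi_4, chi_4> = (1/24)[1*(9)*conj(3) + 6*(1)*conj(1) + 3*(1)*conj(-1) + 8*(0)*conj(0) + 6*(1)*conj(-1)]
      = (1/24)[(27) + (6) + (-3) + (0) + (-6)] = 24/24 = 1
  <chi_4*chi_4, chi_5> = (1/24)[1*(9)*conj(3) + 6*(1)*conj(-1) + 3*(1)*conj(-1) + 8*(0)*conj(0) + 6*(1)*conj(1)]
      = (1/24)[(27) + (-6) + (-3) + (0) + (6)] = 24/24 = 1
Hence the multiplicities are chi_1: 1, chi_3: 1, chi_4: 1, chi_5: 1. Dimension check: dim(chi_4)*dim(chi_4) = 3*3 = 9 and sum (mult * dim) = 1*1 + 1*2 + 1*3 + 1*3 = 9.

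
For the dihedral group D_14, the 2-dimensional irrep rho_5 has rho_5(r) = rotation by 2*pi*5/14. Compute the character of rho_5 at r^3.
chi_{rho_5}(r^3) = 2*cos(2*pi*5*3/14) = 2*cos(15*pi/7)

Argument: rho_5(r^3) is rotation by angle 2*pi*5*3/14, whose trace is 2*cos(2*pi*5*3/14) = 2*cos(15*pi/7).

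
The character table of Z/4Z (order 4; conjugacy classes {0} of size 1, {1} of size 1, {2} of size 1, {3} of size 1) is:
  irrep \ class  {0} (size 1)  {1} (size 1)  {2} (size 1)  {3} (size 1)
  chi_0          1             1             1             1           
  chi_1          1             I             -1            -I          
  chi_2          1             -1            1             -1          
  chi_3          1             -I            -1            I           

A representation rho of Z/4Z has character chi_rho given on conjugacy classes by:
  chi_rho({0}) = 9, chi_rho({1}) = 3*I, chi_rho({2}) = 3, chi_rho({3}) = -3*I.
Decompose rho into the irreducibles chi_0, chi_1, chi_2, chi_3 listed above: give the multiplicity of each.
Multiplicities: chi_0: 3, chi_1: 3, chi_2: 3, chi_3: 0.

Solution. Use <chi_rho, chi> = (1/|G|) sum_C |C| * chi_rho(C) * conj(chi(C)) with |G| = 4 for each irreducible chi in the table:
  <chi_rho, chi_0> = (1/4)[1*(9)*conj(1) + 1*(3*I)*conj(1) + 1*(3)*conj(1) + 1*(-3*I)*conj(1)]
      = (1/4)[(9) + (3*I) + (3) + (-3*I)] = 12/4 = 3
  <chi_rho, chi_1> = (1/4)[1*(9)*conj(1) + 1*(3*I)*conj(I) + 1*(3)*conj(-1) + 1*(-3*I)*conj(-I)]
      = (1/4)[(9) + (3) + (-3) + (3)] = 12/4 = 3
  <chi_rho, chi_2> = (1/4)[1*(9)*conj(1) + 1*(3*I)*conj(-1) + 1*(3)*conj(1) + 1*(-3*I)*conj(-1)]
      = (1/4)[(9) + (-3*I) + (3) + (3*I)] = 12/4 = 3
  <chi_rho, chi_3> = (1/4)[1*(9)*conj(1) + 1*(3*I)*conj(-I) + 1*(3)*conj(-1) + 1*(-3*I)*conj(I)]
      = (1/4)[(9) + (-3) + (-3) + (-3)] = 0/4 = 0
(Exp terms are combined using exp(i*s)*conj(exp(i*t)) = exp(i*(s-t)), and sums of them are collapsed using the identity that for every m > 1 the m distinct m-th roots of unity sum to 0, e.g. 1 + exp(2*I*pi/3) + exp(-2*I*pi/3) = 0.)
Dimension check: dim(rho) = sum (mult * dim) = 3*1 + 3*1 + 3*1 + 0*1 = 9 = chi_rho(e) = 9.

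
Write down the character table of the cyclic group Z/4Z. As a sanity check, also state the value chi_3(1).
Character table of Z/4Z (irreps indexed chi_0,...,chi_3 with chi_k(m) = zeta_4^(k*m), zeta_4 = exp(2*pi*i/4)):
  irrep \ class  {0} (size 1)  {1} (size 1)  {2} (size 1)  {3} (size 1)
  chi_0          1             1             1             1           
  chi_1          1             I             -1            -I          
  chi_2          1             -1            1             -1          
  chi_3          1             -I            -1            I           

Spot check: chi_3(1) = zeta_4^(3*1) = zeta_4^3 = -I.

Working: Z/4Z is abelian, so all 4 irreducible complex representations are 1-dimensional. They are given by chi_k(m) = zeta_4^(k*m) for k = 0,...,3. Row orthogonality: sum_m chi_k(m) conj(chi_l(m)) = 4 * [k = l].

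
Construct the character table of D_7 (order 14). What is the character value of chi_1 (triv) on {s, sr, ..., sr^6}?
Conjugacy classes: {e} of size 1, {r^1, r^6} of size 2, {r^2, r^5} of size 2, {r^3, r^4} of size 2, {s, sr, ..., sr^6} of size 7.
Character table:
  irrep \ class              {e} (size 1)  {r^1, r^6} (size 2)  {r^2, r^5} (size 2)  {r^3, r^4} (size 2)  {s, sr, ..., sr^6} (size 7)
  chi_1 (triv)               1             1                    1                    1                    1                          
  chi_2 (sign: r->1, s->-1)  1             1                    1                    1                    -1                         
  chi_3 (2d, j=1)            2             2*cos(2*pi/7)        -2*cos(3*pi/7)       -2*cos(pi/7)         0                          
  chi_4 (2d, j=2)            2             -2*cos(3*pi/7)       -2*cos(pi/7)         2*cos(2*pi/7)        0                          
  chi_5 (2d, j=3)            2             -2*cos(pi/7)         2*cos(2*pi/7)        -2*cos(3*pi/7)       0                          

Spot check: chi_1 (triv) on {s, sr, ..., sr^6} = 1.

Derivation: D_7 has order 2*7 = 14 with 5 conjugacy classes, hence 5 irreducibles. Sum of squared dims 1 + 1 + 4 + 4 + 4 = 14 = |G|. Linear characters come from the abelianisation; the 2-dimensional irreps have character r^k -> 2*cos(2*pi*j*k/7), reflections -> 0.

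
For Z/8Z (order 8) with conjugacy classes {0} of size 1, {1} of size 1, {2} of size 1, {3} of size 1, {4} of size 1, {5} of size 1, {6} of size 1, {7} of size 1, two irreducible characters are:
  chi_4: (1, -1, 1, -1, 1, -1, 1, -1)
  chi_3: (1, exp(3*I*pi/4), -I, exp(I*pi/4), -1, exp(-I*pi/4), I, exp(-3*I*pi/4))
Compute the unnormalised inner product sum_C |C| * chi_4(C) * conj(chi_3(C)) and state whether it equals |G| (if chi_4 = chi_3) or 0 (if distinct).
Sum = 0; so <chi_4, chi_3> = 0 (distinct irreducibles are orthogonal).

Reasoning: Compute term by term over conjugacy classes (|C| * chi_4(C) * conj(chi_3(C))):
  1*(1)*conj(1) + 1*(-1)*conj(exp(3*I*pi/4)) + 1*(1)*conj(-I) + 1*(-1)*conj(exp(I*pi/4)) + 1*(1)*conj(-1) + 1*(-1)*conj(exp(-I*pi/4)) + 1*(1)*conj(I) + 1*(-1)*conj(exp(-3*I*pi/4))
  = (1) + (-exp(-3*I*pi/4)) + (I) + (-exp(-I*pi/4)) + (-1) + (-exp(I*pi/4)) + (-I) + (-exp(3*I*pi/4))
  = 0.
(Exp terms are combined using exp(i*s)*conj(exp(i*t)) = exp(i*(s-t)), and sums of them are collapsed using the identity that for every m > 1 the m distinct m-th roots of unity sum to 0, e.g. 1 + exp(2*I*pi/3) + exp(-2*I*pi/3) = 0.)
Dividing by |G| = 8 gives 0/8 = 0, matching the row-orthogonality relation <chi_4, chi_3> = [chi_4 = chi_3].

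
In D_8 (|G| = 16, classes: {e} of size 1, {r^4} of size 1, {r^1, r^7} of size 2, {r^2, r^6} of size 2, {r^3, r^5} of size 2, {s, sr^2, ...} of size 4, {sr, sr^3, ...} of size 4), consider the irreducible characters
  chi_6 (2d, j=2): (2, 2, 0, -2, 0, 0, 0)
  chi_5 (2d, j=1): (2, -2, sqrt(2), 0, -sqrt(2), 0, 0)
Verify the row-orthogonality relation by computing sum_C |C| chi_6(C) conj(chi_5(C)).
Sum = 0; so <chi_6, chi_5> = 0 (distinct irreducibles are orthogonal).

Details: Compute term by term over conjugacy classes (|C| * chi_6(C) * conj(chi_5(C))):
  1*(2)*conj(2) + 1*(2)*conj(-2) + 2*(0)*conj(sqrt(2)) + 2*(-2)*conj(0) + 2*(0)*conj(-sqrt(2)) + 4*(0)*conj(0) + 4*(0)*conj(0)
  = (4) + (-4) + (0) + (0) + (0) + (0) + (0)
  = 0.
Dividing by |G| = 16 gives 0/16 = 0, matching the row-orthogonality relation <chi_6, chi_5> = [chi_6 = chi_5].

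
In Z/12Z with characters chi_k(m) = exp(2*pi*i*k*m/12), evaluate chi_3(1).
chi_3(1) = zeta_12^3 = I

Argument: chi_3(1) = zeta_12^(3*1) = zeta_12^3. Since zeta_12^12 = 1, this equals zeta_12^3 = exp(2*pi*i*3/12) = I.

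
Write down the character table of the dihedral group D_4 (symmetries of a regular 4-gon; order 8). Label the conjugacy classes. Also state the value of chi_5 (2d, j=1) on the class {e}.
Conjugacy classes: {e} of size 1, {r^2} of size 1, {r^1, r^3} of size 2, {s, sr^2, ...} of size 2, {sr, sr^3, ...} of size 2.
Character table:
  irrep \ class              {e} (size 1)  {r^2} (size 1)  {r^1, r^3} (size 2)  {s, sr^2, ...} (size 2)  {sr, sr^3, ...} (size 2)
  chi_1 (triv)               1             1               1                    1                        1                       
  chi_2 (sign: r->1, s->-1)  1             1               1                    -1                       -1                      
  chi_3 (r->-1, s->1)        1             1               -1                   1                        -1                      
  chi_4 (r->-1, s->-1)       1             1               -1                   -1                       1                       
  chi_5 (2d, j=1)            2             -2              0                    0                        0                       

Spot check: chi_5 (2d, j=1) on {e} = 2.

D_4 has order 2*4 = 8 with 5 conjugacy classes, hence 5 irreducibles. Sum of squared dims 1 + 1 + 1 + 1 + 4 = 8 = |G|. Linear characters come from the abelianisation; the 2-dimensional irreps have character r^k -> 2*cos(2*pi*j*k/4), reflections -> 0.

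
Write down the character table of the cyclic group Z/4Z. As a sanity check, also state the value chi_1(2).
Character table of Z/4Z (irreps indexed chi_0,...,chi_3 with chi_k(m) = zeta_4^(k*m), zeta_4 = exp(2*pi*i/4)):
  irrep \ class  {0} (size 1)  {1} (size 1)  {2} (size 1)  {3} (size 1)
  chi_0          1             1             1             1           
  chi_1          1             I             -1            -I          
  chi_2          1             -1            1             -1          
  chi_3          1             -I            -1            I           

Spot check: chi_1(2) = zeta_4^(1*2) = zeta_4^2 = -1.

Justification: Z/4Z is abelian, so all 4 irreducible complex representations are 1-dimensional. They are given by chi_k(m) = zeta_4^(k*m) for k = 0,...,3. Row orthogonality: sum_m chi_k(m) conj(chi_l(m)) = 4 * [k = l].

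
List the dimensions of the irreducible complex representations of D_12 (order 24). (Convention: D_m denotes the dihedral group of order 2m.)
Dimensions: 1, 1, 1, 1, 2, 2, 2, 2, 2

There are 9 irreducibles (= number of conjugacy classes). Their dimensions d_i satisfy sum d_i^2 = |G| = 24: 1 + 1 + 1 + 1 + 4 + 4 + 4 + 4 + 4 = 24.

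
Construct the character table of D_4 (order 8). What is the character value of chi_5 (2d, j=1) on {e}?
Conjugacy classes: {e} of size 1, {r^2} of size 1, {r^1, r^3} of size 2, {s, sr^2, ...} of size 2, {sr, sr^3, ...} of size 2.
Character table:
  irrep \ class              {e} (size 1)  {r^2} (size 1)  {r^1, r^3} (size 2)  {s, sr^2, ...} (size 2)  {sr, sr^3, ...} (size 2)
  chi_1 (triv)               1             1               1                    1                        1                       
  chi_2 (sign: r->1, s->-1)  1             1               1                    -1                       -1                      
  chi_3 (r->-1, s->1)        1             1               -1                   1                        -1                      
  chi_4 (r->-1, s->-1)       1             1               -1                   -1                       1                       
  chi_5 (2d, j=1)            2             -2              0                    0                        0                       

Spot check: chi_5 (2d, j=1) on {e} = 2.

Justification: D_4 has order 2*4 = 8 with 5 conjugacy classes, hence 5 irreducibles. Sum of squared dims 1 + 1 + 1 + 1 + 4 = 8 = |G|. Linear characters come from the abelianisation; the 2-dimensional irreps have character r^k -> 2*cos(2*pi*j*k/4), reflections -> 0.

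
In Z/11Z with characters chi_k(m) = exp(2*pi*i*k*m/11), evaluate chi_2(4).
chi_2(4) = zeta_11^8 = exp(-6*I*pi/11)

Derivation: chi_2(4) = zeta_11^(2*4) = zeta_11^8. Since zeta_11^11 = 1, this equals zeta_11^8 = exp(2*pi*i*8/11) = exp(-6*I*pi/11).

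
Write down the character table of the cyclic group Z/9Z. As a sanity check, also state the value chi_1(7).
Character table of Z/9Z (irreps indexed chi_0,...,chi_8 with chi_k(m) = zeta_9^(k*m), zeta_9 = exp(2*pi*i/9)):
  irrep \ class  {0} (size 1)  {1} (size 1)    {2} (size 1)    {3} (size 1)    {4} (size 1)    {5} (size 1)    {6} (size 1)    {7} (size 1)    {8} (size 1)  
  chi_0          1             1               1               1               1               1               1               1               1             
  chi_1          1             exp(2*I*pi/9)   exp(4*I*pi/9)   exp(2*I*pi/3)   exp(8*I*pi/9)   exp(-8*I*pi/9)  exp(-2*I*pi/3)  exp(-4*I*pi/9)  exp(-2*I*pi/9)
  chi_2          1             exp(4*I*pi/9)   exp(8*I*pi/9)   exp(-2*I*pi/3)  exp(-2*I*pi/9)  exp(2*I*pi/9)   exp(2*I*pi/3)   exp(-8*I*pi/9)  exp(-4*I*pi/9)
  chi_3          1             exp(2*I*pi/3)   exp(-2*I*pi/3)  1               exp(2*I*pi/3)   exp(-2*I*pi/3)  1               exp(2*I*pi/3)   exp(-2*I*pi/3)
  chi_4          1             exp(8*I*pi/9)   exp(-2*I*pi/9)  exp(2*I*pi/3)   exp(-4*I*pi/9)  exp(4*I*pi/9)   exp(-2*I*pi/3)  exp(2*I*pi/9)   exp(-8*I*pi/9)
  chi_5          1             exp(-8*I*pi/9)  exp(2*I*pi/9)   exp(-2*I*pi/3)  exp(4*I*pi/9)   exp(-4*I*pi/9)  exp(2*I*pi/3)   exp(-2*I*pi/9)  exp(8*I*pi/9) 
  chi_6          1             exp(-2*I*pi/3)  exp(2*I*pi/3)   1               exp(-2*I*pi/3)  exp(2*I*pi/3)   1               exp(-2*I*pi/3)  exp(2*I*pi/3) 
  chi_7          1             exp(-4*I*pi/9)  exp(-8*I*pi/9)  exp(2*I*pi/3)   exp(2*I*pi/9)   exp(-2*I*pi/9)  exp(-2*I*pi/3)  exp(8*I*pi/9)   exp(4*I*pi/9) 
  chi_8          1             exp(-2*I*pi/9)  exp(-4*I*pi/9)  exp(-2*I*pi/3)  exp(-8*I*pi/9)  exp(8*I*pi/9)   exp(2*I*pi/3)   exp(4*I*pi/9)   exp(2*I*pi/9) 

Spot check: chi_1(7) = zeta_9^(1*7) = zeta_9^7 = exp(-4*I*pi/9).

Argument: Z/9Z is abelian, so all 9 irreducible complex representations are 1-dimensional. They are given by chi_k(m) = zeta_9^(k*m) for k = 0,...,8. Row orthogonality: sum_m chi_k(m) conj(chi_l(m)) = 9 * [k = l].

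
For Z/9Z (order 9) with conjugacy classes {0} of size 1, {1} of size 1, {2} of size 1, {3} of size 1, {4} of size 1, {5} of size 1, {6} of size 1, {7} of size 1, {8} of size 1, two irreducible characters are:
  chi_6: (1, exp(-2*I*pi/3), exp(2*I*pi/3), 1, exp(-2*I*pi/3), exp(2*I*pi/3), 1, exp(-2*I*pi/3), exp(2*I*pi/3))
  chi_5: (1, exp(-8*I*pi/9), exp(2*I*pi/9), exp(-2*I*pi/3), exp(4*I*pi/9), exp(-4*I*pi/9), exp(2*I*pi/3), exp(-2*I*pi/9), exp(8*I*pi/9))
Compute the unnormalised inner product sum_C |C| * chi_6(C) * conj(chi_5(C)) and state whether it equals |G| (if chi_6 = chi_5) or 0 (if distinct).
Sum = 0; so <chi_6, chi_5> = 0 (distinct irreducibles are orthogonal).

Why: Compute term by term over conjugacy classes (|C| * chi_6(C) * conj(chi_5(C))):
  1*(1)*conj(1) + 1*(exp(-2*I*pi/3))*conj(exp(-8*I*pi/9)) + 1*(exp(2*I*pi/3))*conj(exp(2*I*pi/9)) + 1*(1)*conj(exp(-2*I*pi/3)) + 1*(exp(-2*I*pi/3))*conj(exp(4*I*pi/9)) + 1*(exp(2*I*pi/3))*conj(exp(-4*I*pi/9)) + 1*(1)*conj(exp(2*I*pi/3)) + 1*(exp(-2*I*pi/3))*conj(exp(-2*I*pi/9)) + 1*(exp(2*I*pi/3))*conj(exp(8*I*pi/9))
  = (1) + (exp(2*I*pi/9)) + (exp(4*I*pi/9)) + (exp(2*I*pi/3)) + (exp(8*I*pi/9)) + (exp(-8*I*pi/9)) + (exp(-2*I*pi/3)) + (exp(-4*I*pi/9)) + (exp(-2*I*pi/9))
  = 0.
(Exp terms are combined using exp(i*s)*conj(exp(i*t)) = exp(i*(s-t)), and sums of them are collapsed using the identity that for every m > 1 the m distinct m-th roots of unity sum to 0, e.g. 1 + exp(2*I*pi/3) + exp(-2*I*pi/3) = 0.)
Dividing by |G| = 9 gives 0/9 = 0, matching the row-orthogonality relation <chi_6, chi_5> = [chi_6 = chi_5].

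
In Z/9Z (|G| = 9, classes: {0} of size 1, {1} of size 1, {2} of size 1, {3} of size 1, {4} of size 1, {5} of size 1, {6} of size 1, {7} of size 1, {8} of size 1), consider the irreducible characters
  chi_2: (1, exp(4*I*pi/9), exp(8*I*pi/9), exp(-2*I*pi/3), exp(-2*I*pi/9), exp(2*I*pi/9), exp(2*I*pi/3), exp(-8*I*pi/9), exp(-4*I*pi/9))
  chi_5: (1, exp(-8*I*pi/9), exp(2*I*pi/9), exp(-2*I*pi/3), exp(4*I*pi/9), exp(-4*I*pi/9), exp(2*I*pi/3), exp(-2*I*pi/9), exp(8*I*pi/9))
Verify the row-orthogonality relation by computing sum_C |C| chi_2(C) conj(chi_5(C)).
Sum = 0; so <chi_2, chi_5> = 0 (distinct irreducibles are orthogonal).

Justification: Compute term by term over conjugacy classes (|C| * chi_2(C) * conj(chi_5(C))):
  1*(1)*conj(1) + 1*(exp(4*I*pi/9))*conj(exp(-8*I*pi/9)) + 1*(exp(8*I*pi/9))*conj(exp(2*I*pi/9)) + 1*(exp(-2*I*pi/3))*conj(exp(-2*I*pi/3)) + 1*(exp(-2*I*pi/9))*conj(exp(4*I*pi/9)) + 1*(exp(2*I*pi/9))*conj(exp(-4*I*pi/9)) + 1*(exp(2*I*pi/3))*conj(exp(2*I*pi/3)) + 1*(exp(-8*I*pi/9))*conj(exp(-2*I*pi/9)) + 1*(exp(-4*I*pi/9))*conj(exp(8*I*pi/9))
  = (1) + (exp(-2*I*pi/3)) + (exp(2*I*pi/3)) + (1) + (exp(-2*I*pi/3)) + (exp(2*I*pi/3)) + (1) + (exp(-2*I*pi/3)) + (exp(2*I*pi/3))
  = 0.
(Exp terms are combined using exp(i*s)*conj(exp(i*t)) = exp(i*(s-t)), and sums of them are collapsed using the identity that for every m > 1 the m distinct m-th roots of unity sum to 0, e.g. 1 + exp(2*I*pi/3) + exp(-2*I*pi/3) = 0.)
Dividing by |G| = 9 gives 0/9 = 0, matching the row-orthogonality relation <chi_2, chi_5> = [chi_2 = chi_5].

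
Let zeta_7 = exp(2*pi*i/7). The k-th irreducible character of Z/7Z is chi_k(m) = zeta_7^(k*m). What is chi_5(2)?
chi_5(2) = zeta_7^10 = exp(6*I*pi/7)

Working: chi_5(2) = zeta_7^(5*2) = zeta_7^10. Since zeta_7^7 = 1, this equals zeta_7^3 = exp(2*pi*i*3/7) = exp(6*I*pi/7).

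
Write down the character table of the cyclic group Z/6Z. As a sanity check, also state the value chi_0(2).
Character table of Z/6Z (irreps indexed chi_0,...,chi_5 with chi_k(m) = zeta_6^(k*m), zeta_6 = exp(2*pi*i/6)):
  irrep \ class  {0} (size 1)  {1} (size 1)    {2} (size 1)    {3} (size 1)  {4} (size 1)    {5} (size 1)  
  chi_0          1             1               1               1             1               1             
  chi_1          1             exp(I*pi/3)     exp(2*I*pi/3)   -1            exp(-2*I*pi/3)  exp(-I*pi/3)  
  chi_2          1             exp(2*I*pi/3)   exp(-2*I*pi/3)  1             exp(2*I*pi/3)   exp(-2*I*pi/3)
  chi_3          1             -1              1               -1            1               -1            
  chi_4          1             exp(-2*I*pi/3)  exp(2*I*pi/3)   1             exp(-2*I*pi/3)  exp(2*I*pi/3) 
  chi_5          1             exp(-I*pi/3)    exp(-2*I*pi/3)  -1            exp(2*I*pi/3)   exp(I*pi/3)   

Spot check: chi_0(2) = zeta_6^(0*2) = zeta_6^0 = 1.

Working: Z/6Z is abelian, so all 6 irreducible complex representations are 1-dimensional. They are given by chi_k(m) = zeta_6^(k*m) for k = 0,...,5. Row orthogonality: sum_m chi_k(m) conj(chi_l(m)) = 6 * [k = l].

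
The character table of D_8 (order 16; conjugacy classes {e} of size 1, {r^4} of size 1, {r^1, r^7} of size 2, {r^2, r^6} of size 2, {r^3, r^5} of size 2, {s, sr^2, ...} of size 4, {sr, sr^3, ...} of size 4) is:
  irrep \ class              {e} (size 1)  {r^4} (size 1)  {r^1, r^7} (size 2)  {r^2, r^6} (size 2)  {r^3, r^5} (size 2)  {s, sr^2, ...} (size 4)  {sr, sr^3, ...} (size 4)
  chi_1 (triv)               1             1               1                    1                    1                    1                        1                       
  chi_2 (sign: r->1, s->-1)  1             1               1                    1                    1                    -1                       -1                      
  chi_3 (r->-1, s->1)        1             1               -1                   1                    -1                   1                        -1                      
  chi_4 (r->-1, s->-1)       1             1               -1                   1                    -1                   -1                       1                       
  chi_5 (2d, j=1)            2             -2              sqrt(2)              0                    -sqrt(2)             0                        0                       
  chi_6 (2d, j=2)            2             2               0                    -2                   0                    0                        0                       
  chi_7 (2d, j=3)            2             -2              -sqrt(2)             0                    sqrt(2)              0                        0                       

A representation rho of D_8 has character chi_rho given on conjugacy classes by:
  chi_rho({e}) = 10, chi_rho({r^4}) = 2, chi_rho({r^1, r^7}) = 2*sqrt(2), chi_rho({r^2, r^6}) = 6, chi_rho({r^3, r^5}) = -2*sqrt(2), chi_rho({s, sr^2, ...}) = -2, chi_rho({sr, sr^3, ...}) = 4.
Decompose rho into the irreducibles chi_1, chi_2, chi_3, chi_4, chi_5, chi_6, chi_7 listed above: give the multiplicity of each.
Multiplicities: chi_1: 2, chi_2: 1, chi_3: 0, chi_4: 3, chi_5: 2, chi_6: 0, chi_7: 0.

Proof sketch: Use <chi_rho, chi> = (1/|G|) sum_C |C| * chi_rho(C) * conj(chi(C)) with |G| = 16 for each irreducible chi in the table:
  <chi_rho, chi_1> = (1/16)[1*(10)*conj(1) + 1*(2)*conj(1) + 2*(2*sqrt(2))*conj(1) + 2*(6)*conj(1) + 2*(-2*sqrt(2))*conj(1) + 4*(-2)*conj(1) + 4*(4)*conj(1)]
      = (1/16)[(10) + (2) + (4*sqrt(2)) + (12) + (-4*sqrt(2)) + (-8) + (16)] = 32/16 = 2
  <chi_rho, chi_2> = (1/16)[1*(10)*conj(1) + 1*(2)*conj(1) + 2*(2*sqrt(2))*conj(1) + 2*(6)*conj(1) + 2*(-2*sqrt(2))*conj(1) + 4*(-2)*conj(-1) + 4*(4)*conj(-1)]
      = (1/16)[(10) + (2) + (4*sqrt(2)) + (12) + (-4*sqrt(2)) + (8) + (-16)] = 16/16 = 1
  <chi_rho, chi_3> = (1/16)[1*(10)*conj(1) + 1*(2)*conj(1) + 2*(2*sqrt(2))*conj(-1) + 2*(6)*conj(1) + 2*(-2*sqrt(2))*conj(-1) + 4*(-2)*conj(1) + 4*(4)*conj(-1)]
      = (1/16)[(10) + (2) + (-4*sqrt(2)) + (12) + (4*sqrt(2)) + (-8) + (-16)] = 0/16 = 0
  <chi_rho, chi_4> = (1/16)[1*(10)*conj(1) + 1*(2)*conj(1) + 2*(2*sqrt(2))*conj(-1) + 2*(6)*conj(1) + 2*(-2*sqrt(2))*conj(-1) + 4*(-2)*conj(-1) + 4*(4)*conj(1)]
      = (1/16)[(10) + (2) + (-4*sqrt(2)) + (12) + (4*sqrt(2)) + (8) + (16)] = 48/16 = 3
  <chi_rho, chi_5> = (1/16)[1*(10)*conj(2) + 1*(2)*conj(-2) + 2*(2*sqrt(2))*conj(sqrt(2)) + 2*(6)*conj(0) + 2*(-2*sqrt(2))*conj(-sqrt(2)) + 4*(-2)*conj(0) + 4*(4)*conj(0)]
      = (1/16)[(20) + (-4) + (8) + (0) + (8) + (0) + (0)] = 32/16 = 2
  <chi_rho, chi_6> = (1/16)[1*(10)*conj(2) + 1*(2)*conj(2) + 2*(2*sqrt(2))*conj(0) + 2*(6)*conj(-2) + 2*(-2*sqrt(2))*conj(0) + 4*(-2)*conj(0) + 4*(4)*conj(0)]
      = (1/16)[(20) + (4) + (0) + (-24) + (0) + (0) + (0)] = 0/16 = 0
  <chi_rho, chi_7> = (1/16)[1*(10)*conj(2) + 1*(2)*conj(-2) + 2*(2*sqrt(2))*conj(-sqrt(2)) + 2*(6)*conj(0) + 2*(-2*sqrt(2))*conj(sqrt(2)) + 4*(-2)*conj(0) + 4*(4)*conj(0)]
      = (1/16)[(20) + (-4) + (-8) + (0) + (-8) + (0) + (0)] = 0/16 = 0
Dimension check: dim(rho) = sum (mult * dim) = 2*1 + 1*1 + 0*1 + 3*1 + 2*2 + 0*2 + 0*2 = 10 = chi_rho(e) = 10.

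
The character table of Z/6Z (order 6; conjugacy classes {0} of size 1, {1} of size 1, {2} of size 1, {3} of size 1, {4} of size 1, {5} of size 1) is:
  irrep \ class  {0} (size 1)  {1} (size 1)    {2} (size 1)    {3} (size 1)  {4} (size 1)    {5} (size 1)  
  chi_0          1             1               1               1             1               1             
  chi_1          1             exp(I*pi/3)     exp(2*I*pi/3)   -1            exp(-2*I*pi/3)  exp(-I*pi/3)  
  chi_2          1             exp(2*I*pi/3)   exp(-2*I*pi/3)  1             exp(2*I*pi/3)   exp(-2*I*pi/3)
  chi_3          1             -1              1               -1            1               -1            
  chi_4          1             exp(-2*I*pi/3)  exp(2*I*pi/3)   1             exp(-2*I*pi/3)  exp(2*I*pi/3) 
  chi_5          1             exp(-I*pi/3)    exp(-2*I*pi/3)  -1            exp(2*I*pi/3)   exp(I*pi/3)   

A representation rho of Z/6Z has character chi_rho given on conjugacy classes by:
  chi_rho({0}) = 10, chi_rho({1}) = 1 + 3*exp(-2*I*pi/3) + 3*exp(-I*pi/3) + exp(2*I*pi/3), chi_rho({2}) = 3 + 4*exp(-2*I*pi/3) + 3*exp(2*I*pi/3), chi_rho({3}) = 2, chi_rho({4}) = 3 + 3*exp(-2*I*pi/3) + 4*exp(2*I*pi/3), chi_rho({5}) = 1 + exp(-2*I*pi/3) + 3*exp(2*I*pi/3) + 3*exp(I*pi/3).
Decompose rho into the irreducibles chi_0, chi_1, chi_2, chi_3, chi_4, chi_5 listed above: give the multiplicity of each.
Multiplicities: chi_0: 2, chi_1: 0, chi_2: 1, chi_3: 1, chi_4: 3, chi_5: 3.

Working: Use <chi_rho, chi> = (1/|G|) sum_C |C| * chi_rho(C) * conj(chi(C)) with |G| = 6 for each irreducible chi in the table:
  <chi_rho, chi_0> = (1/6)[1*(10)*conj(1) + 1*(1 + 3*exp(-2*I*pi/3) + 3*exp(-I*pi/3) + exp(2*I*pi/3))*conj(1) + 1*(3 + 4*exp(-2*I*pi/3) + 3*exp(2*I*pi/3))*conj(1) + 1*(2)*conj(1) + 1*(3 + 3*exp(-2*I*pi/3) + 4*exp(2*I*pi/3))*conj(1) + 1*(1 + exp(-2*I*pi/3) + 3*exp(2*I*pi/3) + 3*exp(I*pi/3))*conj(1)]
      = (1/6)[(10) + (1 + 3*exp(-2*I*pi/3) + 3*exp(-I*pi/3) + exp(2*I*pi/3)) + (3 + 4*exp(-2*I*pi/3) + 3*exp(2*I*pi/3)) + (2) + (3 + 3*exp(-2*I*pi/3) + 4*exp(2*I*pi/3)) + (1 + exp(-2*I*pi/3) + 3*exp(2*I*pi/3) + 3*exp(I*pi/3))] = 12/6 = 2
  <chi_rho, chi_1> = (1/6)[1*(10)*conj(1) + 1*(1 + 3*exp(-2*I*pi/3) + 3*exp(-I*pi/3) + exp(2*I*pi/3))*conj(exp(I*pi/3)) + 1*(3 + 4*exp(-2*I*pi/3) + 3*exp(2*I*pi/3))*conj(exp(2*I*pi/3)) + 1*(2)*conj(-1) + 1*(3 + 3*exp(-2*I*pi/3) + 4*exp(2*I*pi/3))*conj(exp(-2*I*pi/3)) + 1*(1 + exp(-2*I*pi/3) + 3*exp(2*I*pi/3) + 3*exp(I*pi/3))*conj(exp(-I*pi/3))]
      = (1/6)[(10) + (-3 + 3*exp(-2*I*pi/3) + exp(-I*pi/3) + exp(I*pi/3)) + (3 + 3*exp(-2*I*pi/3) + 4*exp(2*I*pi/3)) + (-2) + (3 + 4*exp(-2*I*pi/3) + 3*exp(2*I*pi/3)) + (-3 + exp(-I*pi/3) + exp(I*pi/3) + 3*exp(2*I*pi/3))] = 0/6 = 0
  <chi_rho, chi_2> = (1/6)[1*(10)*conj(1) + 1*(1 + 3*exp(-2*I*pi/3) + 3*exp(-I*pi/3) + exp(2*I*pi/3))*conj(exp(2*I*pi/3)) + 1*(3 + 4*exp(-2*I*pi/3) + 3*exp(2*I*pi/3))*conj(exp(-2*I*pi/3)) + 1*(2)*conj(1) + 1*(3 + 3*exp(-2*I*pi/3) + 4*exp(2*I*pi/3))*conj(exp(2*I*pi/3)) + 1*(1 + exp(-2*I*pi/3) + 3*exp(2*I*pi/3) + 3*exp(I*pi/3))*conj(exp(-2*I*pi/3))]
      = (1/6)[(10) + (-2 + exp(-2*I*pi/3) + 3*exp(2*I*pi/3)) + (1) + (2) + (1) + (-2 + 3*exp(-2*I*pi/3) + exp(2*I*pi/3))] = 6/6 = 1
  <chi_rho, chi_3> = (1/6)[1*(10)*conj(1) + 1*(1 + 3*exp(-2*I*pi/3) + 3*exp(-I*pi/3) + exp(2*I*pi/3))*conj(-1) + 1*(3 + 4*exp(-2*I*pi/3) + 3*exp(2*I*pi/3))*conj(1) + 1*(2)*conj(-1) + 1*(3 + 3*exp(-2*I*pi/3) + 4*exp(2*I*pi/3))*conj(1) + 1*(1 + exp(-2*I*pi/3) + 3*exp(2*I*pi/3) + 3*exp(I*pi/3))*conj(-1)]
      = (1/6)[(10) + (-1 - exp(2*I*pi/3) - 3*exp(-I*pi/3) - 3*exp(-2*I*pi/3)) + (3 + 4*exp(-2*I*pi/3) + 3*exp(2*I*pi/3)) + (-2) + (3 + 3*exp(-2*I*pi/3) + 4*exp(2*I*pi/3)) + (-1 - 3*exp(I*pi/3) - 3*exp(2*I*pi/3) - exp(-2*I*pi/3))] = 6/6 = 1
  <chi_rho, chi_4> = (1/6)[1*(10)*conj(1) + 1*(1 + 3*exp(-2*I*pi/3) + 3*exp(-I*pi/3) + exp(2*I*pi/3))*conj(exp(-2*I*pi/3)) + 1*(3 + 4*exp(-2*I*pi/3) + 3*exp(2*I*pi/3))*conj(exp(2*I*pi/3)) + 1*(2)*conj(1) + 1*(3 + 3*exp(-2*I*pi/3) + 4*exp(2*I*pi/3))*conj(exp(-2*I*pi/3)) + 1*(1 + exp(-2*I*pi/3) + 3*exp(2*I*pi/3) + 3*exp(I*pi/3))*conj(exp(2*I*pi/3))]
      = (1/6)[(10) + (3 + exp(-2*I*pi/3) + exp(2*I*pi/3) + 3*exp(I*pi/3)) + (3 + 3*exp(-2*I*pi/3) + 4*exp(2*I*pi/3)) + (2) + (3 + 4*exp(-2*I*pi/3) + 3*exp(2*I*pi/3)) + (3 + 3*exp(-I*pi/3) + exp(-2*I*pi/3) + exp(2*I*pi/3))] = 18/6 = 3
  <chi_rho, chi_5> = (1/6)[1*(10)*conj(1) + 1*(1 + 3*exp(-2*I*pi/3) + 3*exp(-I*pi/3) + exp(2*I*pi/3))*conj(exp(-I*pi/3)) + 1*(3 + 4*exp(-2*I*pi/3) + 3*exp(2*I*pi/3))*conj(exp(-2*I*pi/3)) + 1*(2)*conj(-1) + 1*(3 + 3*exp(-2*I*pi/3) + 4*exp(2*I*pi/3))*conj(exp(2*I*pi/3)) + 1*(1 + exp(-2*I*pi/3) + 3*exp(2*I*pi/3) + 3*exp(I*pi/3))*conj(exp(I*pi/3))]
      = (1/6)[(10) + (2 + 3*exp(-I*pi/3) + exp(I*pi/3)) + (1) + (-2) + (1) + (2 + exp(-I*pi/3) + 3*exp(I*pi/3))] = 18/6 = 3
(Exp terms are combined using exp(i*s)*conj(exp(i*t)) = exp(i*(s-t)), and sums of them are collapsed using the identity that for every m > 1 the m distinct m-th roots of unity sum to 0, e.g. 1 + exp(2*I*pi/3) + exp(-2*I*pi/3) = 0.)
Dimension check: dim(rho) = sum (mult * dim) = 2*1 + 0*1 + 1*1 + 1*1 + 3*1 + 3*1 = 10 = chi_rho(e) = 10.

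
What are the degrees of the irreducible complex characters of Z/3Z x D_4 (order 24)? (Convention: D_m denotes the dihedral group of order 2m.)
Dimensions: 1, 1, 1, 1, 1, 1, 1, 1, 1, 1, 1, 1, 2, 2, 2

Argument: There are 15 irreducibles (= number of conjugacy classes). Their dimensions d_i satisfy sum d_i^2 = |G| = 24: 1 + 1 + 1 + 1 + 1 + 1 + 1 + 1 + 1 + 1 + 1 + 1 + 4 + 4 + 4 = 24. (For the product with Z/3Z: each of the 3 1-dim characters of Z/3Z tensors with each irrep of D_4, giving 3 copies of each D_4-dimension.)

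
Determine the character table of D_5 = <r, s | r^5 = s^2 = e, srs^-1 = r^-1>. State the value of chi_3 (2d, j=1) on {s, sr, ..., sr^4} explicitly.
Conjugacy classes: {e} of size 1, {r^1, r^4} of size 2, {r^2, r^3} of size 2, {s, sr, ..., sr^4} of size 5.
Character table:
  irrep \ class              {e} (size 1)  {r^1, r^4} (size 2)  {r^2, r^3} (size 2)  {s, sr, ..., sr^4} (size 5)
  chi_1 (triv)               1             1                    1                    1                          
  chi_2 (sign: r->1, s->-1)  1             1                    1                    -1                         
  chi_3 (2d, j=1)            2             -1/2 + sqrt(5)/2     -sqrt(5)/2 - 1/2     0                          
  chi_4 (2d, j=2)            2             -sqrt(5)/2 - 1/2     -1/2 + sqrt(5)/2     0                          

Spot check: chi_3 (2d, j=1) on {s, sr, ..., sr^4} = 0.

Explanation: D_5 has order 2*5 = 10 with 4 conjugacy classes, hence 4 irreducibles. Sum of squared dims 1 + 1 + 4 + 4 = 10 = |G|. Linear characters come from the abelianisation; the 2-dimensional irreps have character r^k -> 2*cos(2*pi*j*k/5), reflections -> 0.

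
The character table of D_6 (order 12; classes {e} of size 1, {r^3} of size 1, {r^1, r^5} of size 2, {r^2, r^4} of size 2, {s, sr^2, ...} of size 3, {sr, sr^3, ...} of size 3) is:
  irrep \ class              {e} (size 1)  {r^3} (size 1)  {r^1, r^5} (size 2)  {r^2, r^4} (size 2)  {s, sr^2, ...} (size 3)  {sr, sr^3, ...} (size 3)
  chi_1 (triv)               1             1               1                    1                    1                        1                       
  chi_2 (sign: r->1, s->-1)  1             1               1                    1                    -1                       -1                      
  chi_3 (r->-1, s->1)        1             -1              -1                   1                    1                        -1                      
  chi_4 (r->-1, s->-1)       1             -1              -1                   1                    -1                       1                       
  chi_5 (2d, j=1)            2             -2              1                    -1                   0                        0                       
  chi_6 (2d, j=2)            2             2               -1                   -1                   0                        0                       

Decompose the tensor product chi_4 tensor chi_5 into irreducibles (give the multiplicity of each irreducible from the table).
chi_4 tensor chi_5 = chi_6 (all other irreducibles have multiplicity 0).

Solution. The character of a tensor product is the pointwise product (chi_4 * chi_5)(C) = chi_4(C) * chi_5(C):
  {e}: (1)*(2), {r^3}: (-1)*(-2), {r^1, r^5}: (-1)*(1), {r^2, r^4}: (1)*(-1), {s, sr^2, ...}: (-1)*(0), {sr, sr^3, ...}: (1)*(0)
so (chi_4 * chi_5) takes values
  {e} -> 2, {r^3} -> 2, {r^1, r^5} -> -1, {r^2, r^4} -> -1, {s, sr^2, ...} -> 0, {sr, sr^3, ...} -> 0.
Now take the inner product of this character with each irreducible chi from the table, <chi_4*chi_5, chi> = (1/12) sum_C |C| (chi_4*chi_5)(C) conj(chi(C)):
  <chi_4*chi_5, chi_1> = (1/12)[1*(2)*conj(1) + 1*(2)*conj(1) + 2*(-1)*conj(1) + 2*(-1)*conj(1) + 3*(0)*conj(1) + 3*(0)*conj(1)]
      = (1/12)[(2) + (2) + (-2) + (-2) + (0) + (0)] = 0/12 = 0
  <chi_4*chi_5, chi_2> = (1/12)[1*(2)*conj(1) + 1*(2)*conj(1) + 2*(-1)*conj(1) + 2*(-1)*conj(1) + 3*(0)*conj(-1) + 3*(0)*conj(-1)]
      = (1/12)[(2) + (2) + (-2) + (-2) + (0) + (0)] = 0/12 = 0
  <chi_4*chi_5, chi_3> = (1/12)[1*(2)*conj(1) + 1*(2)*conj(-1) + 2*(-1)*conj(-1) + 2*(-1)*conj(1) + 3*(0)*conj(1) + 3*(0)*conj(-1)]
      = (1/12)[(2) + (-2) + (2) + (-2) + (0) + (0)] = 0/12 = 0
  <chi_4*chi_5, chi_4> = (1/12)[1*(2)*conj(1) + 1*(2)*conj(-1) + 2*(-1)*conj(-1) + 2*(-1)*conj(1) + 3*(0)*conj(-1) + 3*(0)*conj(1)]
      = (1/12)[(2) + (-2) + (2) + (-2) + (0) + (0)] = 0/12 = 0
  <chi_4*chi_5, chi_5> = (1/12)[1*(2)*conj(2) + 1*(2)*conj(-2) + 2*(-1)*conj(1) + 2*(-1)*conj(-1) + 3*(0)*conj(0) + 3*(0)*conj(0)]
      = (1/12)[(4) + (-4) + (-2) + (2) + (0) + (0)] = 0/12 = 0
  <chi_4*chi_5, chi_6> = (1/12)[1*(2)*conj(2) + 1*(2)*conj(2) + 2*(-1)*conj(-1) + 2*(-1)*conj(-1) + 3*(0)*conj(0) + 3*(0)*conj(0)]
      = (1/12)[(4) + (4) + (2) + (2) + (0) + (0)] = 12/12 = 1
Hence the multiplicities are chi_6: 1. Dimension check: dim(chi_4)*dim(chi_5) = 1*2 = 2 and sum (mult * dim) = 1*2 = 2.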